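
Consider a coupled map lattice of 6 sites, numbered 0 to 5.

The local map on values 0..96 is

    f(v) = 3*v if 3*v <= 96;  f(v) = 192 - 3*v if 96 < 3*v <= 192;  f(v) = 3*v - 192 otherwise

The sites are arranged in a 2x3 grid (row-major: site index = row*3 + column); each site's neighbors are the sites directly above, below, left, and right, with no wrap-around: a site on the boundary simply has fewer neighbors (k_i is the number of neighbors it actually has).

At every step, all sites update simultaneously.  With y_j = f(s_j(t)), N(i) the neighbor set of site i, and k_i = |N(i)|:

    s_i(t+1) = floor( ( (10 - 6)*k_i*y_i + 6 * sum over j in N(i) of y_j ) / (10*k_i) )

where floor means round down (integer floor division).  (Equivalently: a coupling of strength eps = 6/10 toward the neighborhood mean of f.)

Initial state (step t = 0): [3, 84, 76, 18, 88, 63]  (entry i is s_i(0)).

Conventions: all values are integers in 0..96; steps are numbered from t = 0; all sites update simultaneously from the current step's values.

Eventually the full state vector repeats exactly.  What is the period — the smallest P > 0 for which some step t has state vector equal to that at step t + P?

Simulating step by step:
t=0: [3, 84, 76, 18, 88, 63]
t=1: [37, 47, 33, 45, 52, 33]
t=2: [64, 62, 80, 57, 54, 75]
t=3: [8, 18, 30, 17, 24, 36]
t=4: [41, 58, 77, 49, 66, 82]
t=5: [46, 30, 37, 40, 25, 35]
t=6: [70, 78, 85, 67, 79, 81]
t=7: [22, 42, 53, 22, 38, 52]
t=8: [66, 61, 43, 69, 64, 47]
t=9: [9, 17, 43, 7, 15, 39]
t=10: [32, 47, 63, 30, 47, 62]
t=11: [80, 50, 18, 80, 49, 18]
t=12: [46, 46, 50, 47, 46, 51]
t=13: [53, 51, 44, 52, 50, 44]
t=14: [35, 42, 53, 36, 43, 54]
t=15: [79, 63, 42, 78, 61, 40]
t=16: [31, 25, 48, 33, 27, 51]
t=17: [87, 74, 53, 89, 73, 54]
t=18: [59, 37, 31, 58, 37, 30]
t=19: [35, 70, 88, 36, 70, 88]
t=20: [65, 42, 55, 65, 42, 55]
t=21: [21, 45, 38, 21, 45, 38]
t=22: [61, 62, 71, 61, 62, 71]
t=23: [8, 9, 16, 8, 9, 16]
t=24: [24, 30, 41, 24, 30, 41]
t=25: [77, 82, 75, 77, 82, 75]
t=26: [43, 46, 39, 43, 46, 39]
t=27: [60, 60, 68, 60, 60, 68]
t=28: [12, 12, 12, 12, 12, 12]
t=29: [36, 36, 36, 36, 36, 36]
t=30: [84, 84, 84, 84, 84, 84]
t=31: [60, 60, 60, 60, 60, 60]
t=32: [12, 12, 12, 12, 12, 12]

Answer: 4
Key observation: The state at step 28, [12, 12, 12, 12, 12, 12], reappears at step 32 — and no state repeats earlier — so the cycle the system enters has period 4.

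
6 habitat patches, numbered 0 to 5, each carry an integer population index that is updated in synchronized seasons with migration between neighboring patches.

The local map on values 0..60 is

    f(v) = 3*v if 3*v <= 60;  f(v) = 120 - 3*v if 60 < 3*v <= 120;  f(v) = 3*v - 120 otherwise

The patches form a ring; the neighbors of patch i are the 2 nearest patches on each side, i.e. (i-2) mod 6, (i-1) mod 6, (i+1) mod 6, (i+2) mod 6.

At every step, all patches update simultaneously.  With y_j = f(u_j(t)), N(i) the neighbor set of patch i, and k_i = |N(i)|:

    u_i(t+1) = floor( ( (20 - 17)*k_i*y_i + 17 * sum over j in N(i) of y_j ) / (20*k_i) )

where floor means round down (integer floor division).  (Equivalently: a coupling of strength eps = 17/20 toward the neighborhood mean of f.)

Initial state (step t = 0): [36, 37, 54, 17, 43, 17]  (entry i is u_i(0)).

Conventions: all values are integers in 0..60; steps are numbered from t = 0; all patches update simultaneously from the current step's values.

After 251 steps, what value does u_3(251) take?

Simulating step by step:
t=0: [36, 37, 54, 17, 43, 17]
t=1: [25, 34, 23, 31, 34, 24]
t=2: [35, 39, 30, 32, 39, 30]
t=3: [16, 21, 14, 17, 21, 14]
t=4: [49, 47, 51, 49, 47, 51]
t=5: [27, 28, 25, 27, 28, 25]
t=6: [40, 41, 38, 40, 41, 38]
t=7: [3, 3, 2, 3, 3, 2]
t=8: [7, 7, 8, 7, 7, 8]
t=9: [22, 22, 21, 22, 22, 21]
t=10: [55, 55, 54, 55, 55, 54]
t=11: [43, 43, 44, 43, 43, 44]
t=12: [10, 10, 9, 10, 10, 9]
t=13: [28, 28, 29, 28, 28, 29]
t=14: [34, 34, 35, 34, 34, 35]
t=15: [16, 16, 17, 16, 16, 17]
t=16: [49, 49, 48, 49, 49, 48]
t=17: [25, 25, 26, 25, 25, 26]
t=18: [43, 43, 44, 43, 43, 44]

Answer: u_3(251) = 28
Key observation: The state at step 11, [43, 43, 44, 43, 43, 44], reappears at step 18: the system is in a cycle of period 7 from step 11 on.  Therefore the state at step 251 equals the state at step 11 + ((251 - 11) mod 7) = 13, which is [28, 28, 29, 28, 28, 29].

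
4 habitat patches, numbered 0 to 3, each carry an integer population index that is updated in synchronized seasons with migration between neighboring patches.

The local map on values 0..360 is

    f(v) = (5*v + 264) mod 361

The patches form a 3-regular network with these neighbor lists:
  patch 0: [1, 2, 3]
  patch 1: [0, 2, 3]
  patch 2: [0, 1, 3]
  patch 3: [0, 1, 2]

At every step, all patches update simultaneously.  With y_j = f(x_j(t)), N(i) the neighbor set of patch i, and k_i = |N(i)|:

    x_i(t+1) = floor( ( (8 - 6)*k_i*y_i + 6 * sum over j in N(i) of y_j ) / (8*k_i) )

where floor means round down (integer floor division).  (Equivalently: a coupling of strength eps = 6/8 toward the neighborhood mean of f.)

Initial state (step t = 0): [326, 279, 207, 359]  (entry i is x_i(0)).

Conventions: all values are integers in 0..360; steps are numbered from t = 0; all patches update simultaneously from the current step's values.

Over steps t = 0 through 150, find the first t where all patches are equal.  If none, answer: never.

Answer: 1
Key observation: Synchronization is absorbing here: once all patches are equal they stay equal, and step 1 is the first all-equal step.

Derivation:
t=0: [326, 279, 207, 359]  (not all equal)
t=1: [193, 193, 193, 193]  (all equal)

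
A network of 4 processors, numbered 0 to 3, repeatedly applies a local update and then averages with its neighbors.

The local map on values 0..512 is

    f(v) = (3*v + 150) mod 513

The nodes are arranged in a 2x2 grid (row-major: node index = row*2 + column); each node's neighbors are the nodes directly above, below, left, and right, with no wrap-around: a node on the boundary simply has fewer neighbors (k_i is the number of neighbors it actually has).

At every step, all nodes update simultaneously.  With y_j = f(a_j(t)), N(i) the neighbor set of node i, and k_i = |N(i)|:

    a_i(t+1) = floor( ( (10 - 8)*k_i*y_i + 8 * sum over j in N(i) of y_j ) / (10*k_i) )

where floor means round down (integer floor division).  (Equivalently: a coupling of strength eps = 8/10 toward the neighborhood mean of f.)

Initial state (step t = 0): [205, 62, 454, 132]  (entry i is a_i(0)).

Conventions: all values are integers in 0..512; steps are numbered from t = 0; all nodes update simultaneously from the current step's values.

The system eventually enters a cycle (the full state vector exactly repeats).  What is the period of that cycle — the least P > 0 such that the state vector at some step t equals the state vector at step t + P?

Answer: 16
Key observation: The state at step 43, [77, 57, 57, 77], reappears at step 59 — and no state repeats earlier — so the cycle the system enters has period 16.

Derivation:
t=0: [205, 62, 454, 132]
t=1: [379, 181, 211, 335]
t=2: [232, 192, 210, 205]
t=3: [258, 276, 287, 242]
t=4: [467, 402, 409, 457]
t=5: [274, 268, 273, 371]
t=6: [450, 366, 369, 406]
t=7: [276, 370, 372, 249]
t=8: [282, 386, 387, 266]
t=9: [323, 423, 424, 313]
t=10: [334, 141, 141, 328]
t=11: [73, 105, 105, 69]
t=12: [445, 383, 383, 443]
t=13: [310, 419, 419, 309]
t=14: [315, 118, 118, 315]
t=15: [417, 156, 156, 417]
t=16: [159, 321, 321, 159]
t=17: [92, 108, 108, 92]
t=18: [464, 435, 435, 464]
t=19: [343, 88, 88, 343]
t=20: [361, 205, 205, 361]
t=21: [243, 216, 216, 243]
t=22: [301, 349, 349, 301]
t=23: [142, 55, 55, 142]
t=24: [264, 113, 113, 264]
t=25: [477, 441, 441, 477]
t=26: [366, 123, 123, 366]
t=27: [49, 178, 178, 49]
t=28: [196, 271, 271, 196]
t=29: [405, 270, 270, 405]
t=30: [425, 360, 360, 425]
t=31: [243, 360, 360, 243]
t=32: [236, 333, 333, 236]
t=33: [167, 300, 300, 167]
t=34: [46, 115, 115, 46]
t=35: [453, 329, 329, 453]
t=36: [185, 408, 408, 185]
t=37: [316, 223, 223, 316]
t=38: [259, 118, 118, 259]
t=39: [486, 432, 432, 486]
t=40: [349, 139, 139, 349]
t=41: [77, 147, 147, 77]
t=42: [138, 320, 320, 138]
t=43: [77, 57, 57, 77]
t=44: [333, 369, 369, 333]
t=45: [209, 144, 144, 209]
t=46: [108, 225, 225, 108]
t=47: [344, 441, 441, 344]
t=48: [388, 214, 214, 388]
t=49: [280, 286, 286, 280]
t=50: [491, 480, 480, 491]
t=51: [57, 77, 77, 57]
t=52: [369, 333, 333, 369]
t=53: [144, 209, 209, 144]
t=54: [225, 108, 108, 225]
t=55: [441, 344, 344, 441]
t=56: [214, 388, 388, 214]
t=57: [286, 280, 280, 286]
t=58: [480, 491, 491, 480]
t=59: [77, 57, 57, 77]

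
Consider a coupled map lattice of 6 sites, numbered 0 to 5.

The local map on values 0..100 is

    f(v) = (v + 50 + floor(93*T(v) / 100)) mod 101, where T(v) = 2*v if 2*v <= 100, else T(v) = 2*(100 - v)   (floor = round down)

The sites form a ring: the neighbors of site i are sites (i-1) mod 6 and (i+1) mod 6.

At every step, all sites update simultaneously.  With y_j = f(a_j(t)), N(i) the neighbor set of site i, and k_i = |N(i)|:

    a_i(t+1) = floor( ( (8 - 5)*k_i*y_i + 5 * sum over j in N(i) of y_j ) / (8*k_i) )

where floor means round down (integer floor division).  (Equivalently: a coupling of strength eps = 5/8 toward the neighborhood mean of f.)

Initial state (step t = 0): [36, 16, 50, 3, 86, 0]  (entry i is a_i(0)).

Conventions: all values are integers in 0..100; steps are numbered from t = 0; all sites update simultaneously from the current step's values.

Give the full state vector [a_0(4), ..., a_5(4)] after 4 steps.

Simulating step by step:
t=0: [36, 16, 50, 3, 86, 0]
t=1: [64, 80, 82, 69, 56, 53]
t=2: [78, 69, 68, 75, 83, 84]
t=3: [67, 72, 73, 69, 64, 63]
t=4: [76, 73, 73, 75, 78, 78]

Answer: [76, 73, 73, 75, 78, 78]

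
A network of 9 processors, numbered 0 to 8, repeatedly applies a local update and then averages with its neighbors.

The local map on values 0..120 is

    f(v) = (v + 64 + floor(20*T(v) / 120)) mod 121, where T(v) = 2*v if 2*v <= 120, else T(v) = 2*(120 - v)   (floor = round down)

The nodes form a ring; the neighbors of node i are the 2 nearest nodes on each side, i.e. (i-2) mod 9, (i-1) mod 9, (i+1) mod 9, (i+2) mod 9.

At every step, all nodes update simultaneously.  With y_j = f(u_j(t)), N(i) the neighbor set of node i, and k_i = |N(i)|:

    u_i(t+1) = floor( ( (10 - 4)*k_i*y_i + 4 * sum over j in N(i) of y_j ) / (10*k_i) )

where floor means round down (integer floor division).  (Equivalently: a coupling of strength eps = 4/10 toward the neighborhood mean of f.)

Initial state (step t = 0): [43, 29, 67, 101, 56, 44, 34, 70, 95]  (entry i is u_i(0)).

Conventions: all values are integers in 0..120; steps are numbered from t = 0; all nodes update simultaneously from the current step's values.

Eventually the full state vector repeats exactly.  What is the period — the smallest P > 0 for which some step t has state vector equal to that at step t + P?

Simulating step by step:
t=0: [43, 29, 67, 101, 56, 44, 34, 70, 95]
t=1: [20, 73, 33, 44, 28, 21, 74, 33, 51]
t=2: [79, 39, 87, 33, 83, 79, 50, 87, 32]
t=3: [51, 98, 54, 87, 42, 40, 27, 43, 83]
t=4: [16, 39, 31, 54, 99, 96, 87, 26, 38]
t=5: [94, 101, 89, 40, 50, 48, 55, 87, 102]
t=6: [45, 55, 47, 81, 23, 22, 20, 36, 45]
t=7: [15, 14, 18, 43, 78, 89, 84, 86, 23]
t=8: [80, 75, 72, 24, 37, 36, 44, 49, 80]
t=9: [32, 39, 46, 86, 91, 89, 27, 23, 29]
t=10: [95, 94, 32, 44, 44, 52, 88, 91, 102]
t=11: [52, 47, 72, 17, 16, 15, 35, 40, 48]
t=12: [23, 16, 37, 72, 82, 90, 95, 91, 28]
t=13: [90, 84, 92, 46, 45, 41, 50, 54, 87]
t=14: [39, 36, 35, 22, 19, 73, 23, 30, 35]
t=15: [113, 110, 107, 90, 86, 56, 89, 97, 108]
t=16: [56, 54, 52, 42, 39, 27, 41, 45, 53]
t=17: [14, 25, 34, 96, 104, 95, 94, 26, 23]
t=18: [89, 91, 93, 58, 55, 51, 56, 85, 88]
t=19: [42, 40, 39, 23, 18, 15, 20, 34, 38]
t=20: [117, 114, 111, 96, 91, 88, 93, 106, 112]
t=21: [59, 57, 55, 48, 44, 43, 46, 52, 56]
t=22: [19, 17, 14, 7, 3, 2, 5, 11, 15]
t=23: [86, 84, 80, 74, 69, 68, 71, 77, 82]
t=24: [38, 37, 35, 32, 30, 29, 30, 33, 36]
t=25: [112, 112, 109, 106, 104, 103, 105, 108, 111]
t=26: [56, 56, 54, 53, 52, 51, 53, 54, 56]
t=27: [16, 16, 14, 13, 12, 11, 13, 14, 16]
t=28: [84, 84, 82, 81, 80, 79, 81, 82, 84]
t=29: [38, 38, 37, 36, 36, 35, 36, 37, 38]
t=30: [113, 113, 113, 112, 111, 110, 112, 112, 113]
t=31: [57, 57, 57, 57, 57, 56, 57, 57, 57]
t=32: [19, 19, 19, 18, 18, 17, 18, 18, 19]
t=33: [88, 88, 88, 88, 87, 86, 87, 88, 88]
t=34: [41, 41, 41, 40, 40, 40, 40, 40, 41]
t=35: [117, 117, 117, 117, 117, 117, 117, 117, 117]
t=36: [61, 61, 61, 61, 61, 61, 61, 61, 61]
t=37: [23, 23, 23, 23, 23, 23, 23, 23, 23]
t=38: [94, 94, 94, 94, 94, 94, 94, 94, 94]
t=39: [45, 45, 45, 45, 45, 45, 45, 45, 45]
t=40: [3, 3, 3, 3, 3, 3, 3, 3, 3]
t=41: [68, 68, 68, 68, 68, 68, 68, 68, 68]
t=42: [28, 28, 28, 28, 28, 28, 28, 28, 28]
t=43: [101, 101, 101, 101, 101, 101, 101, 101, 101]
t=44: [50, 50, 50, 50, 50, 50, 50, 50, 50]
t=45: [9, 9, 9, 9, 9, 9, 9, 9, 9]
t=46: [76, 76, 76, 76, 76, 76, 76, 76, 76]
t=47: [33, 33, 33, 33, 33, 33, 33, 33, 33]
t=48: [108, 108, 108, 108, 108, 108, 108, 108, 108]
t=49: [55, 55, 55, 55, 55, 55, 55, 55, 55]
t=50: [16, 16, 16, 16, 16, 16, 16, 16, 16]
t=51: [85, 85, 85, 85, 85, 85, 85, 85, 85]
t=52: [39, 39, 39, 39, 39, 39, 39, 39, 39]
t=53: [116, 116, 116, 116, 116, 116, 116, 116, 116]
t=54: [60, 60, 60, 60, 60, 60, 60, 60, 60]
t=55: [23, 23, 23, 23, 23, 23, 23, 23, 23]

Answer: 18
Key observation: The state at step 37, [23, 23, 23, 23, 23, 23, 23, 23, 23], reappears at step 55 — and no state repeats earlier — so the cycle the system enters has period 18.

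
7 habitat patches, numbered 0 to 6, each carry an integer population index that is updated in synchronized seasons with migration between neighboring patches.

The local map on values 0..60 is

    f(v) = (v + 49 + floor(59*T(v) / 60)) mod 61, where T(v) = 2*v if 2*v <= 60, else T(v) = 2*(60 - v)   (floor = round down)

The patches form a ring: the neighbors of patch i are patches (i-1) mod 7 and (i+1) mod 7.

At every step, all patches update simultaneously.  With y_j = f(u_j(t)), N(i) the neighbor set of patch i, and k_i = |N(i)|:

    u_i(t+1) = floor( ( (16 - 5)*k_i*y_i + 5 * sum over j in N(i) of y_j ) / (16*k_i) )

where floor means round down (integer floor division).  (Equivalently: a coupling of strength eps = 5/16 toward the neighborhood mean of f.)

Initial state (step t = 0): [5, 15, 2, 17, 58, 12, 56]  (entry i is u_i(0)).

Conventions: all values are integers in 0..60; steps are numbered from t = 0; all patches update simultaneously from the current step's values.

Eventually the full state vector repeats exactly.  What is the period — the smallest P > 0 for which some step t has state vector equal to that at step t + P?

Answer: 2
Key observation: The state at step 74, [54, 54, 54, 55, 55, 55, 55], reappears at step 76 — and no state repeats earlier — so the cycle the system enters has period 2.

Derivation:
t=0: [5, 15, 2, 17, 58, 12, 56]
t=1: [14, 30, 48, 42, 43, 31, 38]
t=2: [23, 24, 43, 12, 5, 12, 12]
t=3: [51, 49, 14, 16, 8, 19, 28]
t=4: [49, 53, 34, 30, 19, 33, 22]
t=5: [56, 48, 19, 19, 34, 24, 47]
t=6: [53, 55, 46, 39, 24, 51, 58]
t=7: [52, 44, 9, 14, 50, 55, 50]
t=8: [47, 12, 14, 31, 51, 53, 55]
t=9: [52, 29, 25, 23, 49, 54, 53]
t=10: [48, 17, 11, 47, 56, 53, 54]
t=11: [54, 38, 29, 52, 52, 53, 54]
t=12: [45, 15, 18, 48, 54, 54, 53]
t=13: [14, 28, 42, 55, 53, 53, 45]
t=14: [21, 12, 12, 44, 53, 45, 13]
t=15: [42, 27, 19, 13, 37, 13, 25]
t=16: [4, 12, 35, 26, 14, 19, 5]
t=17: [45, 26, 11, 9, 27, 35, 17]
t=18: [7, 6, 16, 13, 8, 14, 28]
t=19: [7, 10, 28, 25, 16, 23, 12]
t=20: [11, 14, 9, 7, 32, 47, 25]
t=21: [18, 25, 15, 9, 20, 43, 13]
t=22: [32, 12, 24, 21, 34, 13, 24]
t=23: [22, 27, 51, 45, 20, 28, 46]
t=24: [37, 21, 39, 16, 34, 14, 9]
t=25: [16, 36, 18, 27, 18, 24, 15]
t=26: [30, 18, 30, 17, 38, 51, 36]
t=27: [18, 33, 23, 29, 20, 41, 18]
t=28: [36, 24, 42, 25, 35, 17, 35]
t=29: [17, 42, 12, 3, 13, 29, 15]
t=30: [31, 12, 25, 46, 28, 18, 29]
t=31: [15, 18, 4, 1, 13, 31, 17]
t=32: [34, 42, 55, 48, 28, 20, 33]
t=33: [10, 12, 45, 50, 23, 35, 18]
t=34: [21, 18, 13, 48, 49, 22, 32]
t=35: [42, 40, 33, 53, 57, 47, 25]
t=36: [3, 6, 18, 46, 52, 49, 10]
t=37: [42, 18, 28, 15, 46, 51, 29]
t=38: [11, 30, 18, 23, 13, 40, 18]
t=39: [22, 20, 39, 48, 27, 14, 32]
t=40: [45, 41, 21, 42, 18, 23, 22]
t=41: [9, 11, 35, 16, 37, 53, 45]
t=42: [12, 17, 16, 27, 20, 38, 11]
t=43: [24, 35, 31, 17, 34, 15, 18]
t=44: [48, 19, 17, 30, 19, 30, 42]
t=45: [48, 45, 35, 23, 35, 18, 14]
t=46: [45, 11, 16, 41, 22, 34, 35]
t=47: [5, 19, 27, 17, 39, 18, 9]
t=48: [10, 31, 17, 28, 17, 31, 16]
t=49: [19, 18, 30, 18, 30, 21, 29]
t=50: [38, 37, 23, 33, 25, 38, 23]
t=51: [15, 16, 41, 17, 3, 14, 41]
t=52: [28, 29, 14, 35, 49, 29, 12]
t=53: [12, 15, 23, 21, 43, 21, 19]
t=54: [27, 34, 51, 43, 17, 41, 41]
t=55: [7, 18, 40, 16, 27, 10, 5]
t=56: [12, 30, 16, 26, 12, 13, 5]
t=57: [18, 20, 27, 11, 20, 21, 9]
t=58: [37, 39, 15, 22, 43, 43, 23]
t=59: [16, 11, 31, 41, 10, 11, 40]
t=60: [28, 21, 14, 8, 15, 17, 12]
t=61: [18, 40, 29, 17, 29, 34, 23]
t=62: [37, 12, 15, 30, 16, 19, 46]
t=63: [9, 22, 28, 21, 33, 35, 8]
t=64: [19, 40, 22, 37, 18, 11, 11]
t=65: [34, 19, 38, 20, 32, 23, 23]
t=66: [23, 33, 19, 35, 25, 49, 49]
t=67: [49, 24, 34, 14, 11, 49, 57]
t=68: [56, 51, 22, 24, 27, 50, 52]
t=69: [52, 54, 54, 49, 22, 48, 54]
t=70: [54, 53, 53, 56, 54, 57, 54]
t=71: [53, 53, 53, 51, 52, 50, 52]
t=72: [54, 54, 54, 55, 55, 56, 55]
t=73: [52, 53, 52, 52, 51, 51, 52]
t=74: [54, 54, 54, 55, 55, 55, 55]
t=75: [52, 53, 52, 52, 52, 52, 52]
t=76: [54, 54, 54, 55, 55, 55, 55]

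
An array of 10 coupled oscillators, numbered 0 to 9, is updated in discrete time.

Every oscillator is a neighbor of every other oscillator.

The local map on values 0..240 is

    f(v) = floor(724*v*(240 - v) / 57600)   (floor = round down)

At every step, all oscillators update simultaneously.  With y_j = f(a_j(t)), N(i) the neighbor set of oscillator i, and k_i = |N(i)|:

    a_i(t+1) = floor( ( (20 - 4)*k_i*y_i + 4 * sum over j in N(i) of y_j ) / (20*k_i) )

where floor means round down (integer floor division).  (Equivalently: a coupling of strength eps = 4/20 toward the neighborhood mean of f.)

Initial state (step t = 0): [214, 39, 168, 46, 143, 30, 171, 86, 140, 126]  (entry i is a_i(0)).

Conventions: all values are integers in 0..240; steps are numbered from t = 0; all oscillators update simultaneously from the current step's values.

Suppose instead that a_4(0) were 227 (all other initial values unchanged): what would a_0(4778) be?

Answer: a_0(4778) = 163
Key observation: The state at step 15, [157, 157, 157, 157, 157, 157, 157, 157, 157, 157], reappears at step 17: the system is in a cycle of period 2 from step 15 on.  Therefore the state at step 4778 equals the state at step 15 + ((4778 - 15) mod 2) = 16, which is [163, 163, 163, 163, 163, 163, 163, 163, 163, 163].

Derivation:
t=0: [214, 39, 168, 46, 227, 30, 171, 86, 140, 126]
t=1: [80, 103, 145, 114, 55, 88, 142, 156, 163, 167]
t=2: [160, 173, 170, 176, 135, 166, 171, 163, 158, 155]
t=3: [159, 147, 150, 144, 173, 154, 149, 156, 160, 162]
t=4: [161, 169, 167, 170, 149, 165, 168, 163, 160, 159]
t=5: [158, 151, 153, 150, 167, 155, 153, 156, 159, 160]
t=6: [162, 167, 166, 167, 155, 164, 166, 163, 161, 160]
t=7: [157, 153, 154, 153, 163, 156, 154, 156, 158, 159]
t=8: [163, 166, 165, 166, 158, 163, 165, 163, 162, 161]
t=9: [156, 154, 155, 154, 160, 156, 155, 156, 157, 158]
t=10: [163, 165, 164, 165, 160, 163, 164, 163, 163, 162]
t=11: [156, 155, 156, 155, 159, 156, 156, 156, 156, 157]
t=12: [163, 164, 163, 164, 161, 163, 163, 163, 163, 163]
t=13: [157, 156, 157, 156, 158, 157, 157, 157, 157, 157]
t=14: [163, 163, 163, 163, 162, 163, 163, 163, 163, 163]
t=15: [157, 157, 157, 157, 157, 157, 157, 157, 157, 157]
t=16: [163, 163, 163, 163, 163, 163, 163, 163, 163, 163]
t=17: [157, 157, 157, 157, 157, 157, 157, 157, 157, 157]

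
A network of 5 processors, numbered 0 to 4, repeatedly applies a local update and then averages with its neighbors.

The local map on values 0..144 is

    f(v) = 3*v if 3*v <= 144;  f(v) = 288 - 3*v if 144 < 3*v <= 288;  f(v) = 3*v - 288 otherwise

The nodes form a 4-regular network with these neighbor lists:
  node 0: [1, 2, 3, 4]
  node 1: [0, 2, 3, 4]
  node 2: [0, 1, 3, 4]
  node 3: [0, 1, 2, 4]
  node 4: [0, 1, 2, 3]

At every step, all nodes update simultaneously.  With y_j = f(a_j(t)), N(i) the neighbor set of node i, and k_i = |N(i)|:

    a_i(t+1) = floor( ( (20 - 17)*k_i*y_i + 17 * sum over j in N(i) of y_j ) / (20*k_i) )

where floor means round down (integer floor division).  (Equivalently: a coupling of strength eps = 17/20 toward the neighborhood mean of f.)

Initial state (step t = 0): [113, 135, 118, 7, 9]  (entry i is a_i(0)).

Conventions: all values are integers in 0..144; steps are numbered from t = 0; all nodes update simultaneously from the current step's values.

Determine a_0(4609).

Simulating step by step:
t=0: [113, 135, 118, 7, 9]
t=1: [56, 52, 55, 58, 58]
t=2: [120, 119, 120, 121, 121]
t=3: [72, 72, 72, 72, 72]
t=4: [72, 72, 72, 72, 72]

Answer: a_0(4609) = 72
Key observation: The state at step 3, [72, 72, 72, 72, 72], reappears at step 4: the system is in a cycle of period 1 from step 3 on.  Therefore the state at step 4609 equals the state at step 3 + ((4609 - 3) mod 1) = 3, which is [72, 72, 72, 72, 72].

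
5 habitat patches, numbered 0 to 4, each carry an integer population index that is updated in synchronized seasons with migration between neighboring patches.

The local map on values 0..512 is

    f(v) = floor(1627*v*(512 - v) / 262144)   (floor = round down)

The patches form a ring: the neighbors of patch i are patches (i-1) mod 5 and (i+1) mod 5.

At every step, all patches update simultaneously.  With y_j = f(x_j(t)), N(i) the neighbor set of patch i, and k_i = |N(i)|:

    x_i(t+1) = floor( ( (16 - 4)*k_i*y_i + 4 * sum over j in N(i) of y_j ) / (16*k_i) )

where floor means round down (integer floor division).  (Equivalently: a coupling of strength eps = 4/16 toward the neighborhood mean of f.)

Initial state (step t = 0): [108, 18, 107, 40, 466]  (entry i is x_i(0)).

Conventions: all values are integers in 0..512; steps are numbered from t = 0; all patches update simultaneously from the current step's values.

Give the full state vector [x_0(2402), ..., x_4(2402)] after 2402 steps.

Answer: [268, 268, 268, 268, 268]
Key observation: The state at step 29, [405, 405, 405, 405, 405], reappears at step 31: the system is in a cycle of period 2 from step 29 on.  Therefore the state at step 2402 equals the state at step 29 + ((2402 - 29) mod 2) = 30, which is [268, 268, 268, 268, 268].

Derivation:
t=0: [108, 18, 107, 40, 466]
t=1: [226, 108, 222, 137, 148]
t=2: [376, 302, 372, 330, 340]
t=3: [332, 374, 337, 364, 357]
t=4: [360, 332, 356, 339, 345]
t=5: [345, 362, 349, 359, 355]
t=6: [353, 341, 349, 342, 345]
t=7: [350, 358, 354, 358, 356]
t=8: [349, 343, 345, 342, 344]
t=9: [354, 358, 357, 359, 357]
t=10: [345, 342, 342, 340, 343]
t=11: [357, 359, 360, 361, 359]
t=12: [342, 340, 339, 338, 340]
t=13: [360, 361, 363, 364, 362]
t=14: [338, 337, 335, 334, 336]
t=15: [365, 366, 367, 367, 366]
t=16: [332, 331, 330, 330, 331]
t=17: [370, 371, 371, 371, 371]
t=18: [325, 324, 324, 324, 324]
t=19: [377, 377, 378, 378, 377]
t=20: [315, 314, 314, 314, 314]
t=21: [385, 385, 385, 385, 385]
t=22: [303, 303, 303, 303, 303]
t=23: [393, 393, 393, 393, 393]
t=24: [290, 290, 290, 290, 290]
t=25: [399, 399, 399, 399, 399]
t=26: [279, 279, 279, 279, 279]
t=27: [403, 403, 403, 403, 403]
t=28: [272, 272, 272, 272, 272]
t=29: [405, 405, 405, 405, 405]
t=30: [268, 268, 268, 268, 268]
t=31: [405, 405, 405, 405, 405]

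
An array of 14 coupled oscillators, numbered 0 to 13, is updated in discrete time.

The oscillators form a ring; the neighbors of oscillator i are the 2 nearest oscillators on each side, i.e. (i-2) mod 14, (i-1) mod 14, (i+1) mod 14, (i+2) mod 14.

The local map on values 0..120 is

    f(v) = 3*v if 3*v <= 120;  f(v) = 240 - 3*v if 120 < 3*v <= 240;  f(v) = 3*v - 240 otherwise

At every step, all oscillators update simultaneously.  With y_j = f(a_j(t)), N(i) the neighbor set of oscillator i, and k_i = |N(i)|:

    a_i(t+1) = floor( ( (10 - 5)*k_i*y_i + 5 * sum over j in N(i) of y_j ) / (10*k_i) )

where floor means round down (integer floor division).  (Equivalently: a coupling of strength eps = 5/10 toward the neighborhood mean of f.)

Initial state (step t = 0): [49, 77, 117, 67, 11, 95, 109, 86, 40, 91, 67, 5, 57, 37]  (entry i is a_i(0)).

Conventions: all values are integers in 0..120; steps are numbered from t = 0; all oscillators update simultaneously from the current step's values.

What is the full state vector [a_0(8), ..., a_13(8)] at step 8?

Simulating step by step:
t=0: [49, 77, 117, 67, 11, 95, 109, 86, 40, 91, 67, 5, 57, 37]
t=1: [84, 48, 77, 44, 51, 44, 70, 44, 82, 40, 49, 39, 66, 78]
t=2: [25, 64, 42, 91, 75, 95, 53, 87, 46, 100, 82, 91, 49, 36]
t=3: [82, 65, 78, 44, 41, 41, 63, 46, 72, 50, 39, 49, 74, 85]
t=4: [13, 39, 37, 89, 93, 105, 70, 86, 57, 87, 86, 76, 37, 27]
t=5: [72, 90, 83, 56, 49, 51, 40, 33, 45, 25, 35, 34, 74, 75]
t=6: [21, 30, 31, 63, 82, 91, 108, 97, 102, 88, 90, 77, 39, 29]
t=7: [79, 81, 72, 53, 35, 40, 61, 51, 56, 31, 42, 36, 82, 78]
t=8: [6, 15, 36, 72, 87, 101, 76, 86, 79, 94, 91, 81, 31, 18]

Answer: [6, 15, 36, 72, 87, 101, 76, 86, 79, 94, 91, 81, 31, 18]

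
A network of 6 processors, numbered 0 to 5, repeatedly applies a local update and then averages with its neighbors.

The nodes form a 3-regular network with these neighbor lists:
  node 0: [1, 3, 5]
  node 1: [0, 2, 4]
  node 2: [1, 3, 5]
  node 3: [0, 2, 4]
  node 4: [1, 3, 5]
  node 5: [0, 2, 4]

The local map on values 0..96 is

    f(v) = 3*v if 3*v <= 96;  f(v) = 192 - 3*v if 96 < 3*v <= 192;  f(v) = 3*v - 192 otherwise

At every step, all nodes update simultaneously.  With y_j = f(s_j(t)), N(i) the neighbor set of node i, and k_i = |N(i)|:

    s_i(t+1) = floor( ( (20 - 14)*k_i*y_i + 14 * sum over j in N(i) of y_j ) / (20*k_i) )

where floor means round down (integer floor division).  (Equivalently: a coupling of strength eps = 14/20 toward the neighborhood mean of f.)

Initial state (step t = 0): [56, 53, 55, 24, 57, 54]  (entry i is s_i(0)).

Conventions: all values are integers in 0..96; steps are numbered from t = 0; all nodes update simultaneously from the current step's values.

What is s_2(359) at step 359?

Simulating step by step:
t=0: [56, 53, 55, 24, 57, 54]
t=1: [38, 26, 39, 38, 37, 25]
t=2: [77, 78, 76, 78, 78, 77]
t=3: [40, 39, 39, 39, 41, 39]
t=4: [74, 72, 75, 72, 73, 72]
t=5: [25, 28, 26, 28, 24, 28]
t=6: [81, 77, 82, 77, 80, 77]
t=7: [42, 47, 43, 47, 41, 47]
t=8: [55, 61, 54, 61, 56, 61]
t=9: [14, 21, 15, 21, 13, 21]
t=10: [56, 48, 57, 48, 55, 48]
t=11: [40, 31, 39, 31, 41, 31]
t=12: [86, 78, 87, 78, 85, 78]
t=13: [49, 58, 50, 58, 48, 58]
t=14: [26, 36, 25, 36, 27, 36]
t=15: [82, 79, 81, 79, 83, 79]
t=16: [47, 51, 46, 51, 48, 51]
t=17: [42, 47, 43, 47, 41, 47]

Answer: s_2(359) = 15
Key observation: The state at step 7, [42, 47, 43, 47, 41, 47], reappears at step 17: the system is in a cycle of period 10 from step 7 on.  Therefore the state at step 359 equals the state at step 7 + ((359 - 7) mod 10) = 9, which is [14, 21, 15, 21, 13, 21].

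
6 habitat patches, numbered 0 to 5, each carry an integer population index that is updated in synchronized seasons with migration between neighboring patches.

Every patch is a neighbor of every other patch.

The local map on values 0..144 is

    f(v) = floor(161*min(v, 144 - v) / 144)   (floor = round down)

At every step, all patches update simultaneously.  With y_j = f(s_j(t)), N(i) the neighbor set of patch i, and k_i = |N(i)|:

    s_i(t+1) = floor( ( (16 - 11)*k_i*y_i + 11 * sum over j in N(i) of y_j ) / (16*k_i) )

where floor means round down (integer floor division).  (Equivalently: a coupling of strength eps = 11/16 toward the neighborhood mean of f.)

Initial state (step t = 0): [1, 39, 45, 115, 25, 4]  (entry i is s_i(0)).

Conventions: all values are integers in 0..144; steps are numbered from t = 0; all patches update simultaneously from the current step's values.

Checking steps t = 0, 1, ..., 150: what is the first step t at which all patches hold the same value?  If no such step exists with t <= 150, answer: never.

Answer: 4
Key observation: Synchronization is absorbing here: once all patches are equal they stay equal, and step 4 is the first all-equal step.

Derivation:
t=0: [1, 39, 45, 115, 25, 4]  (not all equal)
t=1: [21, 29, 30, 27, 26, 22]  (not all equal)
t=2: [27, 29, 29, 28, 28, 27]  (not all equal)
t=3: [30, 31, 31, 31, 31, 30]  (not all equal)
t=4: [33, 33, 33, 33, 33, 33]  (all equal)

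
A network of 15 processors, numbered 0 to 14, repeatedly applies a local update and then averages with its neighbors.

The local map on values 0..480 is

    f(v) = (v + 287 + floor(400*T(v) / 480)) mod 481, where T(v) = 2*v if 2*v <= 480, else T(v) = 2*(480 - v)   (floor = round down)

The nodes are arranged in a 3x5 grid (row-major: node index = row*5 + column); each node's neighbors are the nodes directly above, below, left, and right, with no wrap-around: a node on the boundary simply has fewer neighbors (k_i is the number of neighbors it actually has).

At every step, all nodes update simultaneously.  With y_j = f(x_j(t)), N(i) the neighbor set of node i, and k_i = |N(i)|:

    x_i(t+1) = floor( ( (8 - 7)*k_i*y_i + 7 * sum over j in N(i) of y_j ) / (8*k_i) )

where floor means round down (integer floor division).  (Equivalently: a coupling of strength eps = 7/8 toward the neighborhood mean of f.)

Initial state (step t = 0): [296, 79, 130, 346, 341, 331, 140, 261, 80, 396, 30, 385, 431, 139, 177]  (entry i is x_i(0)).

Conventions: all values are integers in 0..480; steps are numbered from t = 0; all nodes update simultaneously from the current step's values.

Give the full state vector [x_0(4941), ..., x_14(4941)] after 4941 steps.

Answer: [363, 363, 363, 363, 363, 363, 363, 363, 363, 363, 363, 363, 363, 363, 363]
Key observation: The state at step 10, [364, 364, 364, 364, 364, 364, 364, 364, 364, 364, 364, 364, 364, 364, 364], reappears at step 12: the system is in a cycle of period 2 from step 10 on.  Therefore the state at step 4941 equals the state at step 10 + ((4941 - 10) mod 2) = 11, which is [363, 363, 363, 363, 363, 363, 363, 363, 363, 363, 363, 363, 363, 363, 363].

Derivation:
t=0: [296, 79, 130, 346, 341, 331, 140, 261, 80, 396, 30, 385, 431, 139, 177]
t=1: [226, 217, 259, 207, 360, 326, 280, 200, 292, 239, 367, 295, 318, 201, 261]
t=2: [388, 415, 369, 397, 396, 395, 384, 404, 375, 408, 393, 393, 367, 403, 397]
t=3: [336, 349, 338, 351, 338, 346, 339, 354, 339, 344, 343, 350, 341, 350, 336]
t=4: [375, 379, 372, 379, 374, 379, 373, 378, 373, 380, 373, 377, 372, 379, 375]
t=5: [353, 356, 353, 356, 352, 356, 353, 357, 353, 355, 353, 356, 354, 356, 352]
t=6: [368, 369, 368, 370, 368, 369, 368, 369, 368, 370, 368, 369, 368, 370, 368]
t=7: [360, 360, 359, 359, 359, 360, 360, 360, 359, 359, 360, 360, 359, 359, 359]
t=8: [366, 366, 366, 366, 366, 366, 366, 366, 366, 366, 366, 366, 366, 366, 366]
t=9: [362, 362, 362, 362, 362, 362, 362, 362, 362, 362, 362, 362, 362, 362, 362]
t=10: [364, 364, 364, 364, 364, 364, 364, 364, 364, 364, 364, 364, 364, 364, 364]
t=11: [363, 363, 363, 363, 363, 363, 363, 363, 363, 363, 363, 363, 363, 363, 363]
t=12: [364, 364, 364, 364, 364, 364, 364, 364, 364, 364, 364, 364, 364, 364, 364]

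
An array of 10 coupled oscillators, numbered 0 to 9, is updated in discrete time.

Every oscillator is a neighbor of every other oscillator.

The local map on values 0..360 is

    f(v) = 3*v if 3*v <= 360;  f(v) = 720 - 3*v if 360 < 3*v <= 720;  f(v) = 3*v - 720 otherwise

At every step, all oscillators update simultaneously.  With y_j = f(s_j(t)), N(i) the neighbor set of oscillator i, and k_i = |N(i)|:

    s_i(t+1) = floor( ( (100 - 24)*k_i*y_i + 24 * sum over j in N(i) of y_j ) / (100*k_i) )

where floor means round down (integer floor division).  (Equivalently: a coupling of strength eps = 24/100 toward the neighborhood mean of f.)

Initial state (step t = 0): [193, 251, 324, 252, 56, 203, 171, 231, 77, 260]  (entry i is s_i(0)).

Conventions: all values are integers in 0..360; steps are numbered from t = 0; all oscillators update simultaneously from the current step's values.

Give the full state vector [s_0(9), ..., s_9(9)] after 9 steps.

Simulating step by step:
t=0: [193, 251, 324, 252, 56, 203, 171, 231, 77, 260]
t=1: [137, 57, 218, 60, 156, 115, 185, 53, 203, 77]
t=2: [279, 178, 101, 185, 237, 306, 174, 169, 134, 222]
t=3: [132, 183, 269, 167, 53, 192, 192, 203, 280, 86]
t=4: [283, 171, 110, 206, 162, 151, 151, 127, 134, 235]
t=5: [153, 210, 300, 133, 230, 254, 254, 307, 292, 69]
t=6: [232, 106, 172, 276, 62, 71, 71, 188, 155, 192]
t=7: [66, 281, 198, 127, 184, 204, 204, 162, 235, 154]
t=8: [189, 134, 137, 293, 167, 123, 123, 216, 55, 233]
t=9: [168, 289, 283, 173, 217, 313, 313, 109, 177, 71]

Answer: [168, 289, 283, 173, 217, 313, 313, 109, 177, 71]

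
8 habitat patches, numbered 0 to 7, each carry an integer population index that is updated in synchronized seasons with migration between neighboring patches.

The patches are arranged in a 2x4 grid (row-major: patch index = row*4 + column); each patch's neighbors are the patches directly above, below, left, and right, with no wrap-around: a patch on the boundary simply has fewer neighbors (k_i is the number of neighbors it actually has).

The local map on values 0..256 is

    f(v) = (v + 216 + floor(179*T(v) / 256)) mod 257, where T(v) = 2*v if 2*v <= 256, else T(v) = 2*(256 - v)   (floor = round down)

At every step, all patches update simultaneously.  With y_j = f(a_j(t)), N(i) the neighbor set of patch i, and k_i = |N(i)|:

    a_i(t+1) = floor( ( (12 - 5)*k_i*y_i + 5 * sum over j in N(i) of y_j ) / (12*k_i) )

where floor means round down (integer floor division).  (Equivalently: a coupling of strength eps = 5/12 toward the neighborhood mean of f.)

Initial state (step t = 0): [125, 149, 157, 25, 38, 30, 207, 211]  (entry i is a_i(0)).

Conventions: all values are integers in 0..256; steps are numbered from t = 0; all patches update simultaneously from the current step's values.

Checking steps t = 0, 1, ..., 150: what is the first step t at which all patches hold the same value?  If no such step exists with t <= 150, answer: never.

Simulating step by step:
t=0: [125, 149, 157, 25, 38, 30, 207, 211]  (not all equal)
t=1: [11, 39, 183, 111, 35, 56, 208, 187]  (not all equal)
t=2: [160, 110, 213, 232, 94, 99, 216, 236]  (not all equal)
t=3: [232, 224, 229, 225, 200, 202, 224, 224]  (not all equal)
t=4: [227, 227, 225, 226, 234, 233, 227, 227]  (not all equal)
t=5: [225, 225, 226, 226, 223, 224, 225, 226]  (not all equal)
t=6: [227, 226, 226, 226, 227, 227, 226, 226]  (not all equal)
t=7: [226, 226, 226, 226, 226, 226, 226, 226]  (all equal)

Answer: 7
Key observation: Synchronization is absorbing here: once all patches are equal they stay equal, and step 7 is the first all-equal step.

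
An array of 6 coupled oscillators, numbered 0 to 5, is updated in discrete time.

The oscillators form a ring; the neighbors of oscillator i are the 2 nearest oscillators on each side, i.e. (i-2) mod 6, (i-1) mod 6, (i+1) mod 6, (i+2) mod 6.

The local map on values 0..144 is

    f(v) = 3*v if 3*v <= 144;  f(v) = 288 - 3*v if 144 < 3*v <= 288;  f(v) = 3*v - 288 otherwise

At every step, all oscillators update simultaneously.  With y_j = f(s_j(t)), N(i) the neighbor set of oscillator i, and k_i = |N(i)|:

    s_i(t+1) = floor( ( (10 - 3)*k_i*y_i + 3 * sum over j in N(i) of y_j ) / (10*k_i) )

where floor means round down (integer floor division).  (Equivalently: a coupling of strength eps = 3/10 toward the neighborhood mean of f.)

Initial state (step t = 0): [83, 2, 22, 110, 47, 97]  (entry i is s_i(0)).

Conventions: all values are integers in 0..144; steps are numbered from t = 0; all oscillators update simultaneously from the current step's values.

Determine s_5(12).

Simulating step by step:
t=0: [83, 2, 22, 110, 47, 97]
t=1: [43, 15, 63, 45, 109, 19]
t=2: [108, 63, 95, 112, 58, 66]
t=3: [48, 82, 24, 56, 93, 85]
t=4: [112, 57, 74, 95, 33, 46]
t=5: [65, 101, 66, 33, 88, 116]
t=6: [79, 36, 80, 83, 42, 59]
t=7: [65, 94, 57, 56, 106, 102]
t=8: [77, 30, 100, 96, 47, 31]
t=9: [65, 75, 30, 25, 110, 86]
t=10: [81, 65, 83, 69, 51, 41]
t=11: [60, 86, 53, 85, 116, 112]
t=12: [95, 44, 107, 43, 65, 50]

Answer: s_5(12) = 50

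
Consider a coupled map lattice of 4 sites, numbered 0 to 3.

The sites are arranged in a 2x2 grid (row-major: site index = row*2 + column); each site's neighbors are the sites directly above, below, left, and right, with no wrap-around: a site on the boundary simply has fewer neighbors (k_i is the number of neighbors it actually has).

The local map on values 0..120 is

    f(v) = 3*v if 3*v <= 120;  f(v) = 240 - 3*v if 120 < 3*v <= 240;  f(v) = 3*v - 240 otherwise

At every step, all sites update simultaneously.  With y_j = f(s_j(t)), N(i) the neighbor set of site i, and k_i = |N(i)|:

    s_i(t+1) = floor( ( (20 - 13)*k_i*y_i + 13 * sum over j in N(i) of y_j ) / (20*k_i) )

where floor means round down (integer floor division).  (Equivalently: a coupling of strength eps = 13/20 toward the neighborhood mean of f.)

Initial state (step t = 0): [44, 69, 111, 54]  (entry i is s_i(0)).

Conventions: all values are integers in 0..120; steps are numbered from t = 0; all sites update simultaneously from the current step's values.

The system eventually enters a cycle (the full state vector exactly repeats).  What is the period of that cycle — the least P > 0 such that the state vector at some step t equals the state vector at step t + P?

Answer: 4
Key observation: The state at step 59, [112, 105, 105, 100], reappears at step 63 — and no state repeats earlier — so the cycle the system enters has period 4.

Derivation:
t=0: [44, 69, 111, 54]
t=1: [78, 72, 93, 68]
t=2: [22, 22, 27, 33]
t=3: [70, 76, 81, 82]
t=4: [15, 15, 12, 6]
t=5: [42, 36, 33, 32]
t=6: [107, 106, 102, 100]
t=7: [75, 73, 68, 67]
t=8: [23, 24, 30, 32]
t=9: [76, 78, 85, 86]
t=10: [11, 11, 15, 13]
t=11: [36, 34, 39, 39]
t=12: [108, 108, 114, 112]
t=13: [89, 87, 94, 94]
t=14: [29, 29, 37, 35]
t=15: [94, 92, 101, 101]
t=16: [46, 46, 56, 54]
t=17: [92, 94, 83, 83]
t=18: [29, 29, 17, 19]
t=19: [75, 77, 64, 64]
t=20: [23, 23, 37, 35]
t=21: [82, 80, 95, 95]
t=22: [16, 16, 32, 30]
t=23: [63, 61, 78, 78]
t=24: [38, 38, 20, 22]
t=25: [96, 98, 79, 79]
t=26: [35, 35, 17, 19]
t=27: [87, 89, 70, 70]
t=28: [25, 26, 27, 29]
t=29: [77, 79, 81, 82]
t=30: [5, 5, 5, 4]
t=31: [15, 14, 14, 13]
t=32: [43, 42, 42, 40]
t=33: [112, 114, 114, 116]
t=34: [99, 102, 102, 104]
t=35: [62, 65, 65, 68]
t=36: [48, 45, 45, 41]
t=37: [101, 105, 105, 109]
t=38: [70, 75, 75, 79]
t=39: [20, 15, 15, 10]
t=40: [50, 45, 45, 39]
t=41: [99, 104, 104, 109]
t=42: [66, 72, 72, 77]
t=43: [30, 24, 24, 18]
t=44: [78, 72, 72, 65]
t=45: [17, 24, 24, 31]
t=46: [64, 72, 72, 79]
t=47: [32, 24, 24, 16]
t=48: [80, 72, 72, 63]
t=49: [15, 24, 24, 33]
t=50: [62, 72, 72, 81]
t=51: [34, 26, 26, 16]
t=52: [86, 76, 76, 67]
t=53: [14, 22, 22, 21]
t=54: [57, 57, 57, 64]
t=55: [69, 62, 62, 61]
t=56: [46, 48, 48, 55]
t=57: [98, 91, 91, 88]
t=58: [40, 36, 36, 29]
t=59: [112, 105, 105, 100]
t=60: [82, 76, 76, 69]
t=61: [9, 16, 16, 19]
t=62: [40, 44, 44, 51]
t=63: [112, 105, 105, 100]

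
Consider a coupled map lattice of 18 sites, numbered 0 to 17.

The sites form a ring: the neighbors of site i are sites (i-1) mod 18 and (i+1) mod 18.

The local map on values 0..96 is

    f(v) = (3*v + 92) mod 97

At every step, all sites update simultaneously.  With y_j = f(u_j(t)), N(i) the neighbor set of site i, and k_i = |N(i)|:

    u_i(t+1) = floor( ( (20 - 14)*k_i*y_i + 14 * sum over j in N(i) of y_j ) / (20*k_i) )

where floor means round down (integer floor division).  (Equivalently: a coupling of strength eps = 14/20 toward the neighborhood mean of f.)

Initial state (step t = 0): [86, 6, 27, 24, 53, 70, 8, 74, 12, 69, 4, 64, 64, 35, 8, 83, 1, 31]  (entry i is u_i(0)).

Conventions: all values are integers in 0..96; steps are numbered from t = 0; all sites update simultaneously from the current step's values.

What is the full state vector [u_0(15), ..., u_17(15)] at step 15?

Answer: [50, 50, 47, 39, 34, 10, 10, 16, 13, 26, 24, 46, 31, 58, 50, 61, 47, 57]

Derivation:
t=0: [86, 6, 27, 24, 53, 70, 8, 74, 12, 69, 4, 64, 64, 35, 8, 83, 1, 31]
t=1: [53, 51, 50, 66, 44, 29, 17, 24, 20, 15, 36, 60, 59, 39, 24, 54, 76, 80]
t=2: [49, 52, 65, 56, 71, 51, 65, 55, 53, 33, 43, 51, 55, 54, 46, 51, 44, 42]
t=3: [40, 64, 69, 57, 45, 52, 67, 71, 72, 57, 58, 46, 57, 52, 49, 38, 35, 33]
t=4: [69, 36, 58, 35, 52, 28, 24, 10, 34, 51, 58, 60, 52, 56, 36, 20, 38, 35]
t=5: [5, 29, 24, 45, 44, 66, 56, 30, 26, 40, 66, 67, 66, 40, 44, 22, 23, 7]
t=6: [37, 51, 60, 43, 54, 62, 83, 74, 57, 64, 35, 67, 35, 49, 36, 51, 46, 30]
t=7: [50, 45, 50, 56, 56, 63, 52, 48, 60, 52, 33, 2, 17, 16, 35, 30, 58, 41]
t=8: [33, 43, 49, 59, 73, 68, 61, 58, 57, 76, 47, 49, 29, 30, 45, 51, 58, 48]
t=9: [52, 56, 49, 45, 34, 36, 51, 74, 56, 46, 37, 55, 70, 65, 57, 52, 54, 70]
t=10: [43, 54, 48, 25, 13, 19, 25, 47, 40, 37, 37, 25, 57, 55, 72, 61, 40, 43]
t=11: [38, 42, 58, 47, 52, 52, 52, 42, 22, 12, 30, 48, 67, 49, 55, 36, 43, 23]
t=12: [34, 36, 43, 55, 48, 54, 43, 47, 37, 60, 51, 43, 31, 36, 36, 33, 32, 32]
t=13: [33, 11, 32, 43, 55, 42, 42, 24, 43, 44, 52, 56, 37, 34, 36, 62, 92, 59]
t=14: [64, 73, 46, 62, 36, 37, 39, 37, 42, 37, 49, 41, 25, 5, 31, 54, 78, 82]
t=15: [50, 50, 47, 39, 34, 10, 10, 16, 13, 26, 24, 46, 31, 58, 50, 61, 47, 57]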